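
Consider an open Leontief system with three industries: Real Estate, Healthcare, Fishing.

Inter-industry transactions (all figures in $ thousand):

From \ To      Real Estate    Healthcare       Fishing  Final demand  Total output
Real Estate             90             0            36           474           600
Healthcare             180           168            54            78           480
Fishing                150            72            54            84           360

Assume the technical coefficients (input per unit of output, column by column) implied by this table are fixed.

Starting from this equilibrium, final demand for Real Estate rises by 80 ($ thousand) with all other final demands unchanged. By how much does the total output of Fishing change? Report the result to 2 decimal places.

Δx_3 = 38.63

Technical coefficients a_ij = z_ij / X_j:
  a_11 = 90/600 = 0.15, a_21 = 180/600 = 0.30, a_31 = 150/600 = 0.25
  a_12 = 0/480 = 0.00, a_22 = 168/480 = 0.35, a_32 = 72/480 = 0.15
  a_13 = 36/360 = 0.10, a_23 = 54/360 = 0.15, a_33 = 54/360 = 0.15
I − A =
  [   0.85     0.00    -0.10]
  [  -0.30     0.65    -0.15]
  [  -0.25    -0.15     0.85]
Cofactors of I−A, C_ij = (−1)^(i+j)·(minor ij) (rows/columns in the sector order above):
  C_11 = (0.65)(0.85) − (-0.15)(-0.15) = 0.5300
  C_12 = −[(-0.30)(0.85) − (-0.15)(-0.25)] = 0.2925
  C_13 = (-0.30)(-0.15) − (0.65)(-0.25) = 0.2075
  C_21 = −[(0.00)(0.85) − (-0.10)(-0.15)] = 0.0150
  C_22 = (0.85)(0.85) − (-0.10)(-0.25) = 0.6975
  C_23 = −[(0.85)(-0.15) − (0.00)(-0.25)] = 0.1275
  C_31 = (0.00)(-0.15) − (-0.10)(0.65) = 0.0650
  C_32 = −[(0.85)(-0.15) − (-0.10)(-0.30)] = 0.1575
  C_33 = (0.85)(0.65) − (0.00)(-0.30) = 0.5525
det(I−A) = Σ_j (I−A)_1j·C_1j = (0.85)(0.5300) + (0.00)(0.2925) + (-0.10)(0.2075) = 0.42975
adj(I−A) = Cᵀ =
  [ 0.5300   0.0150   0.0650]
  [ 0.2925   0.6975   0.1575]
  [ 0.2075   0.1275   0.5525]
(I − A)⁻¹ = adj(I−A) / det(I−A) ≈
  [   1.2333     0.0349     0.1513]
  [   0.6806     1.6230     0.3665]
  [   0.4828     0.2967     1.2856]
Δx = (I − A)⁻¹ Δd with Δd having +80 in the Real Estate component and 0 elsewhere.
So Δx_3 = L_31 · (+80), where L_31 = adj(I−A)_31 / det(I−A) = 0.2075 / 0.42975.
Δx_3 = 0.2075 × (+80) / 0.42975 = 16.60 / 0.42975 ≈ 38.63.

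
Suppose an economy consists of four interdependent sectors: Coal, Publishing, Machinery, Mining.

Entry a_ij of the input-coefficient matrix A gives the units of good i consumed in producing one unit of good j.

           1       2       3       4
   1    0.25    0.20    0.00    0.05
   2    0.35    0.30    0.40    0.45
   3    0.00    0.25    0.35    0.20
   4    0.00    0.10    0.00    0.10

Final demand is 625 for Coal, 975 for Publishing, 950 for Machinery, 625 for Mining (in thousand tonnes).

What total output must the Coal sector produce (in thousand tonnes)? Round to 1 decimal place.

x_1 = 2485.9

I − A =
  [   0.75    -0.20     0.00    -0.05]
  [  -0.35     0.70    -0.40    -0.45]
  [   0.00    -0.25     0.65    -0.20]
  [   0.00    -0.10     0.00     0.90]
Compute the cofactors C_ij = (−1)^(i+j)·(3×3 minor ij) of I−A; the adjugate is their transpose:
adj(I−A) = Cᵀ =
  [ 0.28225   0.12025   0.07400   0.09225]
  [ 0.20475   0.43875   0.27000   0.29075]
  [ 0.08575   0.18375   0.37400   0.17975]
  [ 0.02275   0.04875   0.03000   0.22075]
det(I−A) = Σ_j (I−A)_1j·C_1j = (0.75)(0.28225) + (-0.20)(0.20475) + (0.00)(0.08575) + (-0.05)(0.02275) = 0.1696
(I − A)⁻¹ = adj(I−A) / det(I−A) ≈
  [   1.6642     0.7090     0.4363     0.5439]
  [   1.2073     2.5870     1.5920     1.7143]
  [   0.5056     1.0834     2.2052     1.0598]
  [   0.1341     0.2874     0.1769     1.3016]
x = (I − A)⁻¹ d = adj(I−A)·d / det(I−A), with det(I−A) = 0.1696:
  x_1 = (0.28225·625 + 0.12025·975 + 0.07400·950 + 0.09225·625) / 0.1696 = 421.60625 / 0.1696 ≈ 2485.9
  x_2 = (0.20475·625 + 0.43875·975 + 0.27000·950 + 0.29075·625) / 0.1696 = 993.96875 / 0.1696 ≈ 5860.7
  x_3 = (0.08575·625 + 0.18375·975 + 0.37400·950 + 0.17975·625) / 0.1696 = 700.39375 / 0.1696 ≈ 4129.7
  x_4 = (0.02275·625 + 0.04875·975 + 0.03000·950 + 0.22075·625) / 0.1696 = 228.21875 / 0.1696 ≈ 1345.6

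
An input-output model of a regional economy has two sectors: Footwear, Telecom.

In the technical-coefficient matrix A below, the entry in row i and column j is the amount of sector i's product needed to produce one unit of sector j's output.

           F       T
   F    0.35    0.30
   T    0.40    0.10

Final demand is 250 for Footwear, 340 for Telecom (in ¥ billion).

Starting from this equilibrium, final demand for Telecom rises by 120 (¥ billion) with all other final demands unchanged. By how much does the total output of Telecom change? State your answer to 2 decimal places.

I − A =
  [   0.65    -0.30]
  [  -0.40     0.90]
det(I−A) = (0.65)(0.90) − (-0.30)(-0.40) = 0.4650
adj(I−A) = [[0.90, 0.30], [0.40, 0.65]]
(I − A)⁻¹ = adj(I−A) / det(I−A) ≈
  [   1.9355     0.6452]
  [   0.8602     1.3978]
Δx = (I − A)⁻¹ Δd with Δd having +120 in the Telecom component and 0 elsewhere.
So Δx_T = L_TT · (+120), where L_TT = adj(I−A)_TT / det(I−A) = 0.65 / 0.4650.
Δx_T = 0.65 × (+120) / 0.4650 = 78.00 / 0.4650 ≈ 167.74.

Δx_T = 167.74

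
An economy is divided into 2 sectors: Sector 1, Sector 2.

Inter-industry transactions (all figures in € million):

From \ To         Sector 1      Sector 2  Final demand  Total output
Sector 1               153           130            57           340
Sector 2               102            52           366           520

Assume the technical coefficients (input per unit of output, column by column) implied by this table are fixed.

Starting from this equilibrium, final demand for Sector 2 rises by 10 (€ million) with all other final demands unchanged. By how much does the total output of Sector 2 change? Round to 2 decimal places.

Technical coefficients a_ij = z_ij / X_j:
  a_11 = 153/340 = 0.45, a_21 = 102/340 = 0.30
  a_12 = 130/520 = 0.25, a_22 = 52/520 = 0.10
I − A =
  [   0.55    -0.25]
  [  -0.30     0.90]
det(I−A) = (0.55)(0.90) − (-0.25)(-0.30) = 0.4200
adj(I−A) = [[0.90, 0.25], [0.30, 0.55]]
(I − A)⁻¹ = adj(I−A) / det(I−A) ≈
  [   2.1429     0.5952]
  [   0.7143     1.3095]
Δx = (I − A)⁻¹ Δd with Δd having +10 in the Sector 2 component and 0 elsewhere.
So Δx_2 = L_22 · (+10), where L_22 = adj(I−A)_22 / det(I−A) = 0.55 / 0.4200.
Δx_2 = 0.55 × (+10) / 0.4200 = 5.50 / 0.4200 ≈ 13.10.

Δx_2 = 13.10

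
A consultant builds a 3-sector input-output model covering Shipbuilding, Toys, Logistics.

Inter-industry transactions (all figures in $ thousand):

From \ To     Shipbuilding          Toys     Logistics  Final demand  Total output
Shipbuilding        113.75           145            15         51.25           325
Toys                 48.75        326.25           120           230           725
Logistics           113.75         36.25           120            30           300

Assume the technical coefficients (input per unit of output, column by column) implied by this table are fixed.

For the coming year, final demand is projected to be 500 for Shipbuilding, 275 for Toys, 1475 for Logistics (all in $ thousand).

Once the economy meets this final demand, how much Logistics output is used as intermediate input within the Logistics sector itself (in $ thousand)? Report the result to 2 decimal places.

z_LL = 1680.41

Technical coefficients a_ij = z_ij / X_j:
  a_SS = 113.75/325 = 0.35, a_TS = 48.75/325 = 0.15, a_LS = 113.75/325 = 0.35
  a_ST = 145/725 = 0.20, a_TT = 326.25/725 = 0.45, a_LT = 36.25/725 = 0.05
  a_SL = 15/300 = 0.05, a_TL = 120/300 = 0.40, a_LL = 120/300 = 0.40
I − A =
  [   0.65    -0.20    -0.05]
  [  -0.15     0.55    -0.40]
  [  -0.35    -0.05     0.60]
Cofactors of I−A, C_ij = (−1)^(i+j)·(minor ij) (rows/columns in the sector order above):
  C_11 = (0.55)(0.60) − (-0.40)(-0.05) = 0.3100
  C_12 = −[(-0.15)(0.60) − (-0.40)(-0.35)] = 0.2300
  C_13 = (-0.15)(-0.05) − (0.55)(-0.35) = 0.2000
  C_21 = −[(-0.20)(0.60) − (-0.05)(-0.05)] = 0.1225
  C_22 = (0.65)(0.60) − (-0.05)(-0.35) = 0.3725
  C_23 = −[(0.65)(-0.05) − (-0.20)(-0.35)] = 0.1025
  C_31 = (-0.20)(-0.40) − (-0.05)(0.55) = 0.1075
  C_32 = −[(0.65)(-0.40) − (-0.05)(-0.15)] = 0.2675
  C_33 = (0.65)(0.55) − (-0.20)(-0.15) = 0.3275
det(I−A) = Σ_j (I−A)_1j·C_1j = (0.65)(0.3100) + (-0.20)(0.2300) + (-0.05)(0.2000) = 0.1455
adj(I−A) = Cᵀ =
  [ 0.3100   0.1225   0.1075]
  [ 0.2300   0.3725   0.2675]
  [ 0.2000   0.1025   0.3275]
(I − A)⁻¹ = adj(I−A) / det(I−A) ≈
  [   2.1306     0.8419     0.7388]
  [   1.5808     2.5601     1.8385]
  [   1.3746     0.7045     2.2509]
First solve x = (I − A)⁻¹ d = adj(I−A)·d / det(I−A); in particular x_L = (0.2000·500 + 0.1025·275 + 0.3275·1475) / 0.1455 = 611.25 / 0.1455 ≈ 4201.0309.
Intermediate flow from L to L: z_LL = a_LL · x_L = 0.40 × 611.25 / 0.1455 = 244.50 / 0.1455 ≈ 1680.41.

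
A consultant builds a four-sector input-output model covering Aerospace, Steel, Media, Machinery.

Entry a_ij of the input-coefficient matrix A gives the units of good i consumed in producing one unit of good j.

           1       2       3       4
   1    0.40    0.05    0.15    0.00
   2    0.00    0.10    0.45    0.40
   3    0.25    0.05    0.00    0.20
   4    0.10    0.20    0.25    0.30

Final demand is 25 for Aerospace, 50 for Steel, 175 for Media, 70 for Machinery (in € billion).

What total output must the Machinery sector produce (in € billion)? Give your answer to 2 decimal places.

x_4 = 324.11

I − A =
  [   0.60    -0.05    -0.15     0.00]
  [   0.00     0.90    -0.45    -0.40]
  [  -0.25    -0.05     1.00    -0.20]
  [  -0.10    -0.20    -0.25     0.70]
Compute the cofactors C_ij = (−1)^(i+j)·(3×3 minor ij) of I−A; the adjugate is their transpose:
adj(I−A) = Cᵀ =
  [ 0.466250   0.043750   0.103250   0.054500]
  [ 0.152750   0.360750   0.255000   0.279000]
  [ 0.157500   0.054750   0.328000   0.125000]
  [ 0.166500   0.128875   0.204750   0.487125]
det(I−A) = Σ_j (I−A)_1j·C_1j = (0.60)(0.466250) + (-0.05)(0.152750) + (-0.15)(0.157500) + (0.00)(0.166500) = 0.2484875
(I − A)⁻¹ = adj(I−A) / det(I−A) ≈
  [   1.8764     0.1761     0.4155     0.2193]
  [   0.6147     1.4518     1.0262     1.1228]
  [   0.6338     0.2203     1.3200     0.5030]
  [   0.6701     0.5186     0.8240     1.9604]
x = (I − A)⁻¹ d = adj(I−A)·d / det(I−A), with det(I−A) = 0.2484875:
  x_1 = (0.466250·25 + 0.043750·50 + 0.103250·175 + 0.054500·70) / 0.2484875 = 35.7275 / 0.2484875 ≈ 143.78
  x_2 = (0.152750·25 + 0.360750·50 + 0.255000·175 + 0.279000·70) / 0.2484875 = 86.01125 / 0.2484875 ≈ 346.14
  x_3 = (0.157500·25 + 0.054750·50 + 0.328000·175 + 0.125000·70) / 0.2484875 = 72.825 / 0.2484875 ≈ 293.07
  x_4 = (0.166500·25 + 0.128875·50 + 0.204750·175 + 0.487125·70) / 0.2484875 = 80.53625 / 0.2484875 ≈ 324.11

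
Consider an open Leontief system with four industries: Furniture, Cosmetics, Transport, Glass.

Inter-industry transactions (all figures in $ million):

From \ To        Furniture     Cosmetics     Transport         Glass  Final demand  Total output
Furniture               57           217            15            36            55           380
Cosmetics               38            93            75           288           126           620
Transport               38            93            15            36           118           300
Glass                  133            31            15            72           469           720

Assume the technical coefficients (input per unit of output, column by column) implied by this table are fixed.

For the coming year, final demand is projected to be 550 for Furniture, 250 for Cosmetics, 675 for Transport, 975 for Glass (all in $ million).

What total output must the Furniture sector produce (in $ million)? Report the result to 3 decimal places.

x_F = 1530.269

Technical coefficients a_ij = z_ij / X_j:
  a_FF = 57/380 = 0.15, a_CF = 38/380 = 0.10, a_TF = 38/380 = 0.10, a_GF = 133/380 = 0.35
  a_FC = 217/620 = 0.35, a_CC = 93/620 = 0.15, a_TC = 93/620 = 0.15, a_GC = 31/620 = 0.05
  a_FT = 15/300 = 0.05, a_CT = 75/300 = 0.25, a_TT = 15/300 = 0.05, a_GT = 15/300 = 0.05
  a_FG = 36/720 = 0.05, a_CG = 288/720 = 0.40, a_TG = 36/720 = 0.05, a_GG = 72/720 = 0.10
I − A =
  [   0.85    -0.35    -0.05    -0.05]
  [  -0.10     0.85    -0.25    -0.40]
  [  -0.10    -0.15     0.95    -0.05]
  [  -0.35    -0.05    -0.05     0.90]
Compute the cofactors C_ij = (−1)^(i+j)·(3×3 minor ij) of I−A; the adjugate is their transpose:
adj(I−A) = Cᵀ =
  [ 0.668250   0.308000   0.125750   0.181000]
  [ 0.247125   0.702375   0.215625   0.337875]
  [ 0.124125   0.152125   0.537625   0.104375]
  [ 0.280500   0.167250   0.090750   0.607500]
det(I−A) = Σ_j (I−A)_1j·C_1j = (0.85)(0.668250) + (-0.35)(0.247125) + (-0.05)(0.124125) + (-0.05)(0.280500) = 0.4612875
(I − A)⁻¹ = adj(I−A) / det(I−A) ≈
  [   1.4487     0.6677     0.2726     0.3924]
  [   0.5357     1.5226     0.4674     0.7325]
  [   0.2691     0.3298     1.1655     0.2263]
  [   0.6081     0.3626     0.1967     1.3170]
x = (I − A)⁻¹ d = adj(I−A)·d / det(I−A), with det(I−A) = 0.4612875:
  x_F = (0.668250·550 + 0.308000·250 + 0.125750·675 + 0.181000·975) / 0.4612875 = 705.89375 / 0.4612875 ≈ 1530.269
  x_C = (0.247125·550 + 0.702375·250 + 0.215625·675 + 0.337875·975) / 0.4612875 = 786.4875 / 0.4612875 ≈ 1704.983
  x_T = (0.124125·550 + 0.152125·250 + 0.537625·675 + 0.104375·975) / 0.4612875 = 570.9625 / 0.4612875 ≈ 1237.758
  x_G = (0.280500·550 + 0.167250·250 + 0.090750·675 + 0.607500·975) / 0.4612875 = 849.65625 / 0.4612875 ≈ 1841.923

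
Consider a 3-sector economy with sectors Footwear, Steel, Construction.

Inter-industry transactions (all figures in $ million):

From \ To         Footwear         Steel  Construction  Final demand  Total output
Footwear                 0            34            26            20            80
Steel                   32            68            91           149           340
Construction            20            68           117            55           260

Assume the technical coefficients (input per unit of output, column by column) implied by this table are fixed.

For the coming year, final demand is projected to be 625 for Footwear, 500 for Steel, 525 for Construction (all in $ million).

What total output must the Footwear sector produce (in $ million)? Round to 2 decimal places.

x_1 = 1057.43

Technical coefficients a_ij = z_ij / X_j:
  a_11 = 0/80 = 0.00, a_21 = 32/80 = 0.40, a_31 = 20/80 = 0.25
  a_12 = 34/340 = 0.10, a_22 = 68/340 = 0.20, a_32 = 68/340 = 0.20
  a_13 = 26/260 = 0.10, a_23 = 91/260 = 0.35, a_33 = 117/260 = 0.45
I − A =
  [   1.00    -0.10    -0.10]
  [  -0.40     0.80    -0.35]
  [  -0.25    -0.20     0.55]
Cofactors of I−A, C_ij = (−1)^(i+j)·(minor ij) (rows/columns in the sector order above):
  C_11 = (0.80)(0.55) − (-0.35)(-0.20) = 0.3700
  C_12 = −[(-0.40)(0.55) − (-0.35)(-0.25)] = 0.3075
  C_13 = (-0.40)(-0.20) − (0.80)(-0.25) = 0.2800
  C_21 = −[(-0.10)(0.55) − (-0.10)(-0.20)] = 0.0750
  C_22 = (1.00)(0.55) − (-0.10)(-0.25) = 0.5250
  C_23 = −[(1.00)(-0.20) − (-0.10)(-0.25)] = 0.2250
  C_31 = (-0.10)(-0.35) − (-0.10)(0.80) = 0.1150
  C_32 = −[(1.00)(-0.35) − (-0.10)(-0.40)] = 0.3900
  C_33 = (1.00)(0.80) − (-0.10)(-0.40) = 0.7600
det(I−A) = Σ_j (I−A)_1j·C_1j = (1.00)(0.3700) + (-0.10)(0.3075) + (-0.10)(0.2800) = 0.31125
adj(I−A) = Cᵀ =
  [ 0.3700   0.0750   0.1150]
  [ 0.3075   0.5250   0.3900]
  [ 0.2800   0.2250   0.7600]
(I − A)⁻¹ = adj(I−A) / det(I−A) ≈
  [   1.1888     0.2410     0.3695]
  [   0.9880     1.6867     1.2530]
  [   0.8996     0.7229     2.4418]
x = (I − A)⁻¹ d = adj(I−A)·d / det(I−A), with det(I−A) = 0.31125:
  x_1 = (0.3700·625 + 0.0750·500 + 0.1150·525) / 0.31125 = 329.125 / 0.31125 ≈ 1057.43
  x_2 = (0.3075·625 + 0.5250·500 + 0.3900·525) / 0.31125 = 659.4375 / 0.31125 ≈ 2118.67
  x_3 = (0.2800·625 + 0.2250·500 + 0.7600·525) / 0.31125 = 686.50 / 0.31125 ≈ 2205.62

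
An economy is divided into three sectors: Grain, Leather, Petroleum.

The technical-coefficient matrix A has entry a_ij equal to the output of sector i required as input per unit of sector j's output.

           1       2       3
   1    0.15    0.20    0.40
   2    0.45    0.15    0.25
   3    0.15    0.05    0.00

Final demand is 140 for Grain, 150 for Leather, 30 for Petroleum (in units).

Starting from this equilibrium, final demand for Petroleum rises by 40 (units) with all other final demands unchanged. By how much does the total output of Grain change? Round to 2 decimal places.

I − A =
  [   0.85    -0.20    -0.40]
  [  -0.45     0.85    -0.25]
  [  -0.15    -0.05     1.00]
Cofactors of I−A, C_ij = (−1)^(i+j)·(minor ij) (rows/columns in the sector order above):
  C_11 = (0.85)(1.00) − (-0.25)(-0.05) = 0.8375
  C_12 = −[(-0.45)(1.00) − (-0.25)(-0.15)] = 0.4875
  C_13 = (-0.45)(-0.05) − (0.85)(-0.15) = 0.1500
  C_21 = −[(-0.20)(1.00) − (-0.40)(-0.05)] = 0.2200
  C_22 = (0.85)(1.00) − (-0.40)(-0.15) = 0.7900
  C_23 = −[(0.85)(-0.05) − (-0.20)(-0.15)] = 0.0725
  C_31 = (-0.20)(-0.25) − (-0.40)(0.85) = 0.3900
  C_32 = −[(0.85)(-0.25) − (-0.40)(-0.45)] = 0.3925
  C_33 = (0.85)(0.85) − (-0.20)(-0.45) = 0.6325
det(I−A) = Σ_j (I−A)_1j·C_1j = (0.85)(0.8375) + (-0.20)(0.4875) + (-0.40)(0.1500) = 0.554375
adj(I−A) = Cᵀ =
  [ 0.8375   0.2200   0.3900]
  [ 0.4875   0.7900   0.3925]
  [ 0.1500   0.0725   0.6325]
(I − A)⁻¹ = adj(I−A) / det(I−A) ≈
  [   1.5107     0.3968     0.7035]
  [   0.8794     1.4250     0.7080]
  [   0.2706     0.1308     1.1409]
Δx = (I − A)⁻¹ Δd with Δd having +40 in the Petroleum component and 0 elsewhere.
So Δx_1 = L_13 · (+40), where L_13 = adj(I−A)_13 / det(I−A) = 0.3900 / 0.554375.
Δx_1 = 0.3900 × (+40) / 0.554375 = 15.60 / 0.554375 ≈ 28.14.

Δx_1 = 28.14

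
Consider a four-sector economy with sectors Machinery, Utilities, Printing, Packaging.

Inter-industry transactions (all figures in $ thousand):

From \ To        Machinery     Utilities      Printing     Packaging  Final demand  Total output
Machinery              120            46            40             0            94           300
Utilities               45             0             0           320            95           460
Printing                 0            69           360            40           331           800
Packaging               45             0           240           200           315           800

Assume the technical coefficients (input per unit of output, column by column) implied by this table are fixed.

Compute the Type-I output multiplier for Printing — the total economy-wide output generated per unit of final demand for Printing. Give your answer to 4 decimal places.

m_3 = 3.4409

Technical coefficients a_ij = z_ij / X_j:
  a_11 = 120/300 = 0.40, a_21 = 45/300 = 0.15, a_31 = 0/300 = 0.00, a_41 = 45/300 = 0.15
  a_12 = 46/460 = 0.10, a_22 = 0/460 = 0.00, a_32 = 69/460 = 0.15, a_42 = 0/460 = 0.00
  a_13 = 40/800 = 0.05, a_23 = 0/800 = 0.00, a_33 = 360/800 = 0.45, a_43 = 240/800 = 0.30
  a_14 = 0/800 = 0.00, a_24 = 320/800 = 0.40, a_34 = 40/800 = 0.05, a_44 = 200/800 = 0.25
I − A =
  [   0.60    -0.10    -0.05     0.00]
  [  -0.15     1.00     0.00    -0.40]
  [   0.00    -0.15     0.55    -0.05]
  [  -0.15     0.00    -0.30     0.75]
Compute the cofactors C_ij = (−1)^(i+j)·(3×3 minor ij) of I−A; the adjugate is their transpose:
adj(I−A) = Cᵀ =
  [ 0.379500   0.045375   0.049500   0.027500]
  [ 0.092625   0.238125   0.080625   0.132375]
  [ 0.033375   0.068250   0.432750   0.065250]
  [ 0.089250   0.036375   0.183000   0.320625]
det(I−A) = Σ_j (I−A)_1j·C_1j = (0.60)(0.379500) + (-0.10)(0.092625) + (-0.05)(0.033375) + (0.00)(0.089250) = 0.21676875
(I − A)⁻¹ = adj(I−A) / det(I−A) ≈
  [   1.75071     0.20932     0.22835     0.12686]
  [   0.42730     1.09852     0.37194     0.61067]
  [   0.15397     0.31485     1.99637     0.30101]
  [   0.41173     0.16781     0.84422     1.47911]
The output multiplier for sector j is the column-j sum of the Leontief inverse (I − A)⁻¹ = adj(I−A) / det(I−A).
Column 3 of adj(I−A): (0.049500, 0.080625, 0.432750, 0.183000); det(I−A) = 0.21676875.
m_3 = (0.049500 + 0.080625 + 0.432750 + 0.183000) / 0.21676875 = 0.745875 / 0.21676875 ≈ 3.4409.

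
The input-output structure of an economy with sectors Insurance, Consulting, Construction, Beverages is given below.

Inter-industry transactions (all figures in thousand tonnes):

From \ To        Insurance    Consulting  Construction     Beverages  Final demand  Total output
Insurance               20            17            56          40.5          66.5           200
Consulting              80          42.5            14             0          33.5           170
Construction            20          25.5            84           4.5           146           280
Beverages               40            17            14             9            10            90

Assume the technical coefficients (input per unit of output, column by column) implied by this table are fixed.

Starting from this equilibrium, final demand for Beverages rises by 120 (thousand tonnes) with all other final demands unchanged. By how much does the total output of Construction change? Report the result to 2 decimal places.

Technical coefficients a_ij = z_ij / X_j:
  a_11 = 20/200 = 0.10, a_21 = 80/200 = 0.40, a_31 = 20/200 = 0.10, a_41 = 40/200 = 0.20
  a_12 = 17/170 = 0.10, a_22 = 42.5/170 = 0.25, a_32 = 25.5/170 = 0.15, a_42 = 17/170 = 0.10
  a_13 = 56/280 = 0.20, a_23 = 14/280 = 0.05, a_33 = 84/280 = 0.30, a_43 = 14/280 = 0.05
  a_14 = 40.5/90 = 0.45, a_24 = 0/90 = 0.00, a_34 = 4.5/90 = 0.05, a_44 = 9/90 = 0.10
I − A =
  [   0.90    -0.10    -0.20    -0.45]
  [  -0.40     0.75    -0.05     0.00]
  [  -0.10    -0.15     0.70    -0.05]
  [  -0.20    -0.10    -0.05     0.90]
Compute the cofactors C_ij = (−1)^(i+j)·(3×3 minor ij) of I−A; the adjugate is their transpose:
adj(I−A) = Cᵀ =
  [ 0.463625   0.125625   0.158625   0.240625]
  [ 0.256000   0.479500   0.117000   0.134500]
  [ 0.131000   0.127000   0.486000   0.092500]
  [ 0.138750   0.088250   0.075250   0.410250]
det(I−A) = Σ_j (I−A)_1j·C_1j = (0.90)(0.463625) + (-0.10)(0.256000) + (-0.20)(0.131000) + (-0.45)(0.138750) = 0.303025
(I − A)⁻¹ = adj(I−A) / det(I−A) ≈
  [   1.5300     0.4146     0.5235     0.7941]
  [   0.8448     1.5824     0.3861     0.4439]
  [   0.4323     0.4191     1.6038     0.3053]
  [   0.4579     0.2912     0.2483     1.3538]
Δx = (I − A)⁻¹ Δd with Δd having +120 in the Beverages component and 0 elsewhere.
So Δx_3 = L_34 · (+120), where L_34 = adj(I−A)_34 / det(I−A) = 0.092500 / 0.303025.
Δx_3 = 0.092500 × (+120) / 0.303025 = 11.10 / 0.303025 ≈ 36.63.

Δx_3 = 36.63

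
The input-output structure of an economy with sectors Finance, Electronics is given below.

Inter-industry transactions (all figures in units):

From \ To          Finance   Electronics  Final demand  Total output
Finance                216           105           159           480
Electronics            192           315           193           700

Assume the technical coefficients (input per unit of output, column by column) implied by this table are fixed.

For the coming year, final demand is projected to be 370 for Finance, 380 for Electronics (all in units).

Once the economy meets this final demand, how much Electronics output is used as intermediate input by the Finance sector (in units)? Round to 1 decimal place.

z_EF = 429.7

Technical coefficients a_ij = z_ij / X_j:
  a_FF = 216/480 = 0.45, a_EF = 192/480 = 0.40
  a_FE = 105/700 = 0.15, a_EE = 315/700 = 0.45
I − A =
  [   0.55    -0.15]
  [  -0.40     0.55]
det(I−A) = (0.55)(0.55) − (-0.15)(-0.40) = 0.2425
adj(I−A) = [[0.55, 0.15], [0.40, 0.55]]
(I − A)⁻¹ = adj(I−A) / det(I−A) ≈
  [   2.2680     0.6186]
  [   1.6495     2.2680]
First solve x = (I − A)⁻¹ d = adj(I−A)·d / det(I−A); in particular x_F = (0.55·370 + 0.15·380) / 0.2425 = 260.50 / 0.2425 ≈ 1074.227.
Intermediate flow from E to F: z_EF = a_EF · x_F = 0.40 × 260.50 / 0.2425 = 104.20 / 0.2425 ≈ 429.7.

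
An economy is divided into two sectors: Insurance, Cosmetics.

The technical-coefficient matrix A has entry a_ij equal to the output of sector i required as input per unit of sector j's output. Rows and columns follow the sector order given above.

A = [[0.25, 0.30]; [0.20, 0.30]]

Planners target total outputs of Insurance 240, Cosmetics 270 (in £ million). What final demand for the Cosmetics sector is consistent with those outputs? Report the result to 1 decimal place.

I − A =
  [   0.75    -0.30]
  [  -0.20     0.70]
d = (I − A) x:
  d_I = (+0.75)·240 + (-0.30)·270 = 99.0
  d_C = (-0.20)·240 + (+0.70)·270 = 141.0

d_C = 141.0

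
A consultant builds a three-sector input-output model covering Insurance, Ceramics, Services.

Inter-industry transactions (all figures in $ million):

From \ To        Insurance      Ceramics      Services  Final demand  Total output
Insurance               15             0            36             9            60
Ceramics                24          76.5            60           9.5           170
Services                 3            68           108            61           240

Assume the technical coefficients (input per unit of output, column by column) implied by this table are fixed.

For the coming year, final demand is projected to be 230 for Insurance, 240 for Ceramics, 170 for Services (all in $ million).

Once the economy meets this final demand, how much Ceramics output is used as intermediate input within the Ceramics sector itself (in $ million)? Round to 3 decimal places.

Technical coefficients a_ij = z_ij / X_j:
  a_II = 15/60 = 0.25, a_CI = 24/60 = 0.40, a_SI = 3/60 = 0.05
  a_IC = 0/170 = 0.00, a_CC = 76.5/170 = 0.45, a_SC = 68/170 = 0.40
  a_IS = 36/240 = 0.15, a_CS = 60/240 = 0.25, a_SS = 108/240 = 0.45
I − A =
  [   0.75     0.00    -0.15]
  [  -0.40     0.55    -0.25]
  [  -0.05    -0.40     0.55]
Cofactors of I−A, C_ij = (−1)^(i+j)·(minor ij) (rows/columns in the sector order above):
  C_11 = (0.55)(0.55) − (-0.25)(-0.40) = 0.2025
  C_12 = −[(-0.40)(0.55) − (-0.25)(-0.05)] = 0.2325
  C_13 = (-0.40)(-0.40) − (0.55)(-0.05) = 0.1875
  C_21 = −[(0.00)(0.55) − (-0.15)(-0.40)] = 0.0600
  C_22 = (0.75)(0.55) − (-0.15)(-0.05) = 0.4050
  C_23 = −[(0.75)(-0.40) − (0.00)(-0.05)] = 0.3000
  C_31 = (0.00)(-0.25) − (-0.15)(0.55) = 0.0825
  C_32 = −[(0.75)(-0.25) − (-0.15)(-0.40)] = 0.2475
  C_33 = (0.75)(0.55) − (0.00)(-0.40) = 0.4125
det(I−A) = Σ_j (I−A)_1j·C_1j = (0.75)(0.2025) + (0.00)(0.2325) + (-0.15)(0.1875) = 0.12375
adj(I−A) = Cᵀ =
  [ 0.2025   0.0600   0.0825]
  [ 0.2325   0.4050   0.2475]
  [ 0.1875   0.3000   0.4125]
(I − A)⁻¹ = adj(I−A) / det(I−A) ≈
  [   1.6364     0.4848     0.6667]
  [   1.8788     3.2727     2.0000]
  [   1.5152     2.4242     3.3333]
First solve x = (I − A)⁻¹ d = adj(I−A)·d / det(I−A); in particular x_C = (0.2325·230 + 0.4050·240 + 0.2475·170) / 0.12375 = 192.75 / 0.12375 ≈ 1557.57576.
Intermediate flow from C to C: z_CC = a_CC · x_C = 0.45 × 192.75 / 0.12375 = 86.7375 / 0.12375 ≈ 700.909.

z_CC = 700.909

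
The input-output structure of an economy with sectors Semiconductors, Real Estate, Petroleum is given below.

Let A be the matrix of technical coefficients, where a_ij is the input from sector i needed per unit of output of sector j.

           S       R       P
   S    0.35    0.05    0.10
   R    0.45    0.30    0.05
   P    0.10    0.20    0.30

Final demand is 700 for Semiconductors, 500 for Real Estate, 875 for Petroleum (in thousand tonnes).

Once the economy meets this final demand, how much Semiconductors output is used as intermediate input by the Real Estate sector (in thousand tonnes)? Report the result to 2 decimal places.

z_SR = 91.84

I − A =
  [   0.65    -0.05    -0.10]
  [  -0.45     0.70    -0.05]
  [  -0.10    -0.20     0.70]
Cofactors of I−A, C_ij = (−1)^(i+j)·(minor ij) (rows/columns in the sector order above):
  C_11 = (0.70)(0.70) − (-0.05)(-0.20) = 0.4800
  C_12 = −[(-0.45)(0.70) − (-0.05)(-0.10)] = 0.3200
  C_13 = (-0.45)(-0.20) − (0.70)(-0.10) = 0.1600
  C_21 = −[(-0.05)(0.70) − (-0.10)(-0.20)] = 0.0550
  C_22 = (0.65)(0.70) − (-0.10)(-0.10) = 0.4450
  C_23 = −[(0.65)(-0.20) − (-0.05)(-0.10)] = 0.1350
  C_31 = (-0.05)(-0.05) − (-0.10)(0.70) = 0.0725
  C_32 = −[(0.65)(-0.05) − (-0.10)(-0.45)] = 0.0775
  C_33 = (0.65)(0.70) − (-0.05)(-0.45) = 0.4325
det(I−A) = Σ_j (I−A)_1j·C_1j = (0.65)(0.4800) + (-0.05)(0.3200) + (-0.10)(0.1600) = 0.2800
adj(I−A) = Cᵀ =
  [ 0.4800   0.0550   0.0725]
  [ 0.3200   0.4450   0.0775]
  [ 0.1600   0.1350   0.4325]
(I − A)⁻¹ = adj(I−A) / det(I−A) ≈
  [   1.7143     0.1964     0.2589]
  [   1.1429     1.5893     0.2768]
  [   0.5714     0.4821     1.5446]
First solve x = (I − A)⁻¹ d = adj(I−A)·d / det(I−A); in particular x_R = (0.3200·700 + 0.4450·500 + 0.0775·875) / 0.2800 = 514.3125 / 0.2800 ≈ 1836.8304.
Intermediate flow from S to R: z_SR = a_SR · x_R = 0.05 × 514.3125 / 0.2800 = 25.715625 / 0.2800 ≈ 91.84.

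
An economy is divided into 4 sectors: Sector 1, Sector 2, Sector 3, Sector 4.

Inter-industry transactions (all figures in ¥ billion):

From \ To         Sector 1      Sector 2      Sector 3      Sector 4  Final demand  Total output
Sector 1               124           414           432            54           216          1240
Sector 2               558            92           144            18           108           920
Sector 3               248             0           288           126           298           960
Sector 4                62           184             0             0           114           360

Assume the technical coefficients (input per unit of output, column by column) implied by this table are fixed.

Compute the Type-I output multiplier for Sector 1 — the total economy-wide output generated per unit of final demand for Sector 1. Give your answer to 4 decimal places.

Technical coefficients a_ij = z_ij / X_j:
  a_11 = 124/1240 = 0.10, a_21 = 558/1240 = 0.45, a_31 = 248/1240 = 0.20, a_41 = 62/1240 = 0.05
  a_12 = 414/920 = 0.45, a_22 = 92/920 = 0.10, a_32 = 0/920 = 0.00, a_42 = 184/920 = 0.20
  a_13 = 432/960 = 0.45, a_23 = 144/960 = 0.15, a_33 = 288/960 = 0.30, a_43 = 0/960 = 0.00
  a_14 = 54/360 = 0.15, a_24 = 18/360 = 0.05, a_34 = 126/360 = 0.35, a_44 = 0/360 = 0.00
I − A =
  [   0.90    -0.45    -0.45    -0.15]
  [  -0.45     0.90    -0.15    -0.05]
  [  -0.20     0.00     0.70    -0.35]
  [  -0.05    -0.20     0.00     1.00]
Compute the cofactors C_ij = (−1)^(i+j)·(3×3 minor ij) of I−A; the adjugate is their transpose:
adj(I−A) = Cᵀ =
  [ 0.612500   0.367500   0.472500   0.275625]
  [ 0.349375   0.526875   0.337500   0.196875]
  [ 0.225250   0.166875   0.577125   0.244125]
  [ 0.100500   0.123750   0.091125   0.330750]
det(I−A) = Σ_j (I−A)_1j·C_1j = (0.90)(0.612500) + (-0.45)(0.349375) + (-0.45)(0.225250) + (-0.15)(0.100500) = 0.27759375
(I − A)⁻¹ = adj(I−A) / det(I−A) ≈
  [   2.20646     1.32388     1.70213     0.99291]
  [   1.25858     1.89801     1.21581     0.70922]
  [   0.81144     0.60115     2.07903     0.87943]
  [   0.36204     0.44580     0.32827     1.19149]
The output multiplier for sector j is the column-j sum of the Leontief inverse (I − A)⁻¹ = adj(I−A) / det(I−A).
Column 1 of adj(I−A): (0.612500, 0.349375, 0.225250, 0.100500); det(I−A) = 0.27759375.
m_1 = (0.612500 + 0.349375 + 0.225250 + 0.100500) / 0.27759375 = 1.287625 / 0.27759375 ≈ 4.6385.

m_1 = 4.6385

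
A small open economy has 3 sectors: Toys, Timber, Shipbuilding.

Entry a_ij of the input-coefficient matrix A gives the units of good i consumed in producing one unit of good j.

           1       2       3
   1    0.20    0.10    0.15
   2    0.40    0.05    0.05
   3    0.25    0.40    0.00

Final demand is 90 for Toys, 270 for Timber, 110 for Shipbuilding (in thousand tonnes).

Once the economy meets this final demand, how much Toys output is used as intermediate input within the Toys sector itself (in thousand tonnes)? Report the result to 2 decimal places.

z_11 = 44.51

I − A =
  [   0.80    -0.10    -0.15]
  [  -0.40     0.95    -0.05]
  [  -0.25    -0.40     1.00]
Cofactors of I−A, C_ij = (−1)^(i+j)·(minor ij) (rows/columns in the sector order above):
  C_11 = (0.95)(1.00) − (-0.05)(-0.40) = 0.9300
  C_12 = −[(-0.40)(1.00) − (-0.05)(-0.25)] = 0.4125
  C_13 = (-0.40)(-0.40) − (0.95)(-0.25) = 0.3975
  C_21 = −[(-0.10)(1.00) − (-0.15)(-0.40)] = 0.1600
  C_22 = (0.80)(1.00) − (-0.15)(-0.25) = 0.7625
  C_23 = −[(0.80)(-0.40) − (-0.10)(-0.25)] = 0.3450
  C_31 = (-0.10)(-0.05) − (-0.15)(0.95) = 0.1475
  C_32 = −[(0.80)(-0.05) − (-0.15)(-0.40)] = 0.1000
  C_33 = (0.80)(0.95) − (-0.10)(-0.40) = 0.7200
det(I−A) = Σ_j (I−A)_1j·C_1j = (0.80)(0.9300) + (-0.10)(0.4125) + (-0.15)(0.3975) = 0.643125
adj(I−A) = Cᵀ =
  [ 0.9300   0.1600   0.1475]
  [ 0.4125   0.7625   0.1000]
  [ 0.3975   0.3450   0.7200]
(I − A)⁻¹ = adj(I−A) / det(I−A) ≈
  [   1.4461     0.2488     0.2293]
  [   0.6414     1.1856     0.1555]
  [   0.6181     0.5364     1.1195]
First solve x = (I − A)⁻¹ d = adj(I−A)·d / det(I−A); in particular x_1 = (0.9300·90 + 0.1600·270 + 0.1475·110) / 0.643125 = 143.125 / 0.643125 ≈ 222.5462.
Intermediate flow from 1 to 1: z_11 = a_11 · x_1 = 0.20 × 143.125 / 0.643125 = 28.625 / 0.643125 ≈ 44.51.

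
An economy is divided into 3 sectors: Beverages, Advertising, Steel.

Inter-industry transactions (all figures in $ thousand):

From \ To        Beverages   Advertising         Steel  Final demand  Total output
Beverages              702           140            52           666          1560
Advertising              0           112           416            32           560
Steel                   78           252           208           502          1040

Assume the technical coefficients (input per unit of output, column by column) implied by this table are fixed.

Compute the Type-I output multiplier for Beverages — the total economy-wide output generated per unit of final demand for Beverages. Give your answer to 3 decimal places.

Technical coefficients a_ij = z_ij / X_j:
  a_11 = 702/1560 = 0.45, a_21 = 0/1560 = 0.00, a_31 = 78/1560 = 0.05
  a_12 = 140/560 = 0.25, a_22 = 112/560 = 0.20, a_32 = 252/560 = 0.45
  a_13 = 52/1040 = 0.05, a_23 = 416/1040 = 0.40, a_33 = 208/1040 = 0.20
I − A =
  [   0.55    -0.25    -0.05]
  [   0.00     0.80    -0.40]
  [  -0.05    -0.45     0.80]
Cofactors of I−A, C_ij = (−1)^(i+j)·(minor ij) (rows/columns in the sector order above):
  C_11 = (0.80)(0.80) − (-0.40)(-0.45) = 0.4600
  C_12 = −[(0.00)(0.80) − (-0.40)(-0.05)] = 0.0200
  C_13 = (0.00)(-0.45) − (0.80)(-0.05) = 0.0400
  C_21 = −[(-0.25)(0.80) − (-0.05)(-0.45)] = 0.2225
  C_22 = (0.55)(0.80) − (-0.05)(-0.05) = 0.4375
  C_23 = −[(0.55)(-0.45) − (-0.25)(-0.05)] = 0.2600
  C_31 = (-0.25)(-0.40) − (-0.05)(0.80) = 0.1400
  C_32 = −[(0.55)(-0.40) − (-0.05)(0.00)] = 0.2200
  C_33 = (0.55)(0.80) − (-0.25)(0.00) = 0.4400
det(I−A) = Σ_j (I−A)_1j·C_1j = (0.55)(0.4600) + (-0.25)(0.0200) + (-0.05)(0.0400) = 0.2460
adj(I−A) = Cᵀ =
  [ 0.4600   0.2225   0.1400]
  [ 0.0200   0.4375   0.2200]
  [ 0.0400   0.2600   0.4400]
(I − A)⁻¹ = adj(I−A) / det(I−A) ≈
  [   1.8699     0.9045     0.5691]
  [   0.0813     1.7785     0.8943]
  [   0.1626     1.0569     1.7886]
The output multiplier for sector j is the column-j sum of the Leontief inverse (I − A)⁻¹ = adj(I−A) / det(I−A).
Column 1 of adj(I−A): (0.4600, 0.0200, 0.0400); det(I−A) = 0.2460.
m_1 = (0.4600 + 0.0200 + 0.0400) / 0.2460 = 0.52 / 0.2460 ≈ 2.114.

m_1 = 2.114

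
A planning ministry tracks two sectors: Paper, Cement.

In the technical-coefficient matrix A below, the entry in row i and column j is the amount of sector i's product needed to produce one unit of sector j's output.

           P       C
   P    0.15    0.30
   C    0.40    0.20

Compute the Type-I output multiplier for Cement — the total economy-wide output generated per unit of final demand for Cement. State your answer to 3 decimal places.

I − A =
  [   0.85    -0.30]
  [  -0.40     0.80]
det(I−A) = (0.85)(0.80) − (-0.30)(-0.40) = 0.5600
adj(I−A) = [[0.80, 0.30], [0.40, 0.85]]
(I − A)⁻¹ = adj(I−A) / det(I−A) ≈
  [   1.4286     0.5357]
  [   0.7143     1.5179]
The output multiplier for sector j is the column-j sum of the Leontief inverse (I − A)⁻¹ = adj(I−A) / det(I−A).
Column C of adj(I−A): (0.30, 0.85); det(I−A) = 0.5600.
m_C = (0.30 + 0.85) / 0.5600 = 1.15 / 0.5600 ≈ 2.054.

m_C = 2.054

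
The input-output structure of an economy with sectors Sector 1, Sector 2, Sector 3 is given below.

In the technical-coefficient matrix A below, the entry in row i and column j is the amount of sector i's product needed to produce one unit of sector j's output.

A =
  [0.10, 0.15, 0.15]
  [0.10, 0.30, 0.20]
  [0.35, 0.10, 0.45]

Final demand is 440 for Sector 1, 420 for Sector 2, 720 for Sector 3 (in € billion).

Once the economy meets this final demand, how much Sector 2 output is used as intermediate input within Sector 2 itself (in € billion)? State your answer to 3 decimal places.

I − A =
  [   0.90    -0.15    -0.15]
  [  -0.10     0.70    -0.20]
  [  -0.35    -0.10     0.55]
Cofactors of I−A, C_ij = (−1)^(i+j)·(minor ij) (rows/columns in the sector order above):
  C_11 = (0.70)(0.55) − (-0.20)(-0.10) = 0.3650
  C_12 = −[(-0.10)(0.55) − (-0.20)(-0.35)] = 0.1250
  C_13 = (-0.10)(-0.10) − (0.70)(-0.35) = 0.2550
  C_21 = −[(-0.15)(0.55) − (-0.15)(-0.10)] = 0.0975
  C_22 = (0.90)(0.55) − (-0.15)(-0.35) = 0.4425
  C_23 = −[(0.90)(-0.10) − (-0.15)(-0.35)] = 0.1425
  C_31 = (-0.15)(-0.20) − (-0.15)(0.70) = 0.1350
  C_32 = −[(0.90)(-0.20) − (-0.15)(-0.10)] = 0.1950
  C_33 = (0.90)(0.70) − (-0.15)(-0.10) = 0.6150
det(I−A) = Σ_j (I−A)_1j·C_1j = (0.90)(0.3650) + (-0.15)(0.1250) + (-0.15)(0.2550) = 0.2715
adj(I−A) = Cᵀ =
  [ 0.3650   0.0975   0.1350]
  [ 0.1250   0.4425   0.1950]
  [ 0.2550   0.1425   0.6150]
(I − A)⁻¹ = adj(I−A) / det(I−A) ≈
  [   1.3444     0.3591     0.4972]
  [   0.4604     1.6298     0.7182]
  [   0.9392     0.5249     2.2652]
First solve x = (I − A)⁻¹ d = adj(I−A)·d / det(I−A); in particular x_2 = (0.1250·440 + 0.4425·420 + 0.1950·720) / 0.2715 = 381.25 / 0.2715 ≈ 1404.23573.
Intermediate flow from 2 to 2: z_22 = a_22 · x_2 = 0.30 × 381.25 / 0.2715 = 114.375 / 0.2715 ≈ 421.271.

z_22 = 421.271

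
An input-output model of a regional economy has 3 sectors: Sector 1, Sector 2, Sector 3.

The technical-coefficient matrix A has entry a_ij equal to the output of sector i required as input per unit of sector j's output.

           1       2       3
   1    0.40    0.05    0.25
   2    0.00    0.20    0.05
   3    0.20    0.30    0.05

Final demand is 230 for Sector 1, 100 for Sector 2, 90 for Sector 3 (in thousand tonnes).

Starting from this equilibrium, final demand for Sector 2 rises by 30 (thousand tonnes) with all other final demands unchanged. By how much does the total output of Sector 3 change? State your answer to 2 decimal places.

I − A =
  [   0.60    -0.05    -0.25]
  [   0.00     0.80    -0.05]
  [  -0.20    -0.30     0.95]
Cofactors of I−A, C_ij = (−1)^(i+j)·(minor ij) (rows/columns in the sector order above):
  C_11 = (0.80)(0.95) − (-0.05)(-0.30) = 0.7450
  C_12 = −[(0.00)(0.95) − (-0.05)(-0.20)] = 0.0100
  C_13 = (0.00)(-0.30) − (0.80)(-0.20) = 0.1600
  C_21 = −[(-0.05)(0.95) − (-0.25)(-0.30)] = 0.1225
  C_22 = (0.60)(0.95) − (-0.25)(-0.20) = 0.5200
  C_23 = −[(0.60)(-0.30) − (-0.05)(-0.20)] = 0.1900
  C_31 = (-0.05)(-0.05) − (-0.25)(0.80) = 0.2025
  C_32 = −[(0.60)(-0.05) − (-0.25)(0.00)] = 0.0300
  C_33 = (0.60)(0.80) − (-0.05)(0.00) = 0.4800
det(I−A) = Σ_j (I−A)_1j·C_1j = (0.60)(0.7450) + (-0.05)(0.0100) + (-0.25)(0.1600) = 0.4065
adj(I−A) = Cᵀ =
  [ 0.7450   0.1225   0.2025]
  [ 0.0100   0.5200   0.0300]
  [ 0.1600   0.1900   0.4800]
(I − A)⁻¹ = adj(I−A) / det(I−A) ≈
  [   1.8327     0.3014     0.4982]
  [   0.0246     1.2792     0.0738]
  [   0.3936     0.4674     1.1808]
Δx = (I − A)⁻¹ Δd with Δd having +30 in the Sector 2 component and 0 elsewhere.
So Δx_3 = L_32 · (+30), where L_32 = adj(I−A)_32 / det(I−A) = 0.1900 / 0.4065.
Δx_3 = 0.1900 × (+30) / 0.4065 = 5.70 / 0.4065 ≈ 14.02.

Δx_3 = 14.02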